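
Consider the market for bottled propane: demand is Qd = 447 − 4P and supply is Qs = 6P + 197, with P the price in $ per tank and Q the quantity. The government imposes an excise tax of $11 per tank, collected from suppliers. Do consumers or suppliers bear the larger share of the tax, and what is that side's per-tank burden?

Before the tax: set 447 − 4P = 6P + 197 → P* = $25, Q* = 347.
With the tax collected from suppliers, supply shifts: Qs = 6(P − 11) + 197.
New equilibrium: consumers pay $31.6, suppliers receive $20.6, Q = 320.6. (Wedge: Pb − Ps = 11.)
Per-tank burden: consumers $6.6, suppliers $4.4.
Consumers take the larger share because demand is less price-elastic here (demand slope 4 vs supply slope 6).

Consumers bear the larger share: $6.6 per tank.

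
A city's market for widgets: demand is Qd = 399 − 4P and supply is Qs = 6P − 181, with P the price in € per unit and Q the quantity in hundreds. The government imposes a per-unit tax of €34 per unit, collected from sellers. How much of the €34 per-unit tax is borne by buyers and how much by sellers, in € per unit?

Without the tax, 399 − 4P = 6P − 181 gives 10P = 580, so P* = €58 and Q* = 167.
With the tax collected from sellers, supply shifts: Qs = 6(P − 34) − 181.
Solving gives Q = 85.4 with buyers paying €78.4 and sellers receiving €44.4 (the €34 wedge).
Burden on buyers: €20.4; on sellers: €13.6. (They sum to €34.)
The less price-elastic side of the market bears the larger share of a per-unit tax.

Buyers bear €20.4 per unit; sellers bear €13.6 per unit.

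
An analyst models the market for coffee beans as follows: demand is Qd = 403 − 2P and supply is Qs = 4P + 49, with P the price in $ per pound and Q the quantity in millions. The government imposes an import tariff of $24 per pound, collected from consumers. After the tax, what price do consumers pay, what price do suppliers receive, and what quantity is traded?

Consumers pay $75; suppliers receive $51; quantity = 253.

Without the tax, 403 − 2P = 4P + 49 gives 6P = 354, so P* = $59 and Q* = 285.
With the tax collected from consumers, demand (in seller-price terms) shifts: Qd = 403 − 2(P + 24).
New equilibrium: consumers pay $75, suppliers receive $51, Q = 253. (Wedge: Pb − Ps = 24.)
The less price-elastic side of the market bears the larger share of a per-unit tax.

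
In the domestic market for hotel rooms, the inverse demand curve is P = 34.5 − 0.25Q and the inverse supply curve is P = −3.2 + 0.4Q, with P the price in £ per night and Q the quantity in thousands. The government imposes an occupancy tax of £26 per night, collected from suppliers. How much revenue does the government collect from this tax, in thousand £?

Tax revenue = £468 thousand.

Rewrite in direct form: Qd = 138 − 4P and Qs = 2.5P + 8.
Without the tax, 138 − 4P = 2.5P + 8 gives 6.5P = 130, so P* = £20 and Q* = 58.
With the tax collected from suppliers, supply shifts: Qs = 2.5(P − 26) + 8.
New equilibrium: consumers pay £30, suppliers receive £4, Q = 18. (Wedge: Pb − Ps = 26.)
Revenue = t · Q = 26 · 18 = £468.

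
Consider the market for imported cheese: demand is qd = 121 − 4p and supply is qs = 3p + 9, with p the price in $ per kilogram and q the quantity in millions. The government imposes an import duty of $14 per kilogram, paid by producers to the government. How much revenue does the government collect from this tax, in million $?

Tax revenue = $462 million.

Before the tax: set 121 − 4p = 3p + 9 → p* = $16, q* = 57.
With the tax collected from producers, supply shifts: qs = 3(p − 14) + 9.
New equilibrium: consumers pay $22, producers receive $8, q = 33. (Wedge: pb − ps = 14.)
Revenue = t · Q = 14 · 33 = $462.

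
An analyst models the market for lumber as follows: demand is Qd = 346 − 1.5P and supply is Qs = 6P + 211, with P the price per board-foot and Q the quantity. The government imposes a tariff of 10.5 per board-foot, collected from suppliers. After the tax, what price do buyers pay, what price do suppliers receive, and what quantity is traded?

Before the tax: set 346 − 1.5P = 6P + 211 → P* = 18, Q* = 319.
With the tax collected from suppliers, supply shifts: Qs = 6(P − 10.5) + 211.
New equilibrium: buyers pay 26.4, suppliers receive 15.9, Q = 306.4. (Wedge: Pb − Ps = 10.5.)

Buyers pay 26.4; suppliers receive 15.9; quantity = 306.4.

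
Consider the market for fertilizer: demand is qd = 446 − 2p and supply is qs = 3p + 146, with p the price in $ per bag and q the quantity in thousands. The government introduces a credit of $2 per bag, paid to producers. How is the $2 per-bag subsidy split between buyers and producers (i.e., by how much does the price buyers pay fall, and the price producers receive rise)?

Buyers gain $1.2 per bag; producers gain $0.8 per bag.

Before the subsidy: set 446 − 2p = 3p + 146 → p* = $60, q* = 326.
With a per-unit subsidy paid to producers, each receives p + 2 per unit sold, so supply becomes qs = 3(p + 2) + 146.
Solving gives q = 328.4 with buyers paying $58.8 and producers receiving $60.8 (the $2 wedge).
Gain to buyers: $1.2; to producers: $0.8. (They sum to $2.)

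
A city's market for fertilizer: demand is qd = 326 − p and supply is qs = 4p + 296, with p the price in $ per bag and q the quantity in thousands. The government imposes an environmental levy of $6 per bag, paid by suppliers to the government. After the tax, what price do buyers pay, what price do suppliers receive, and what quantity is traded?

Before the tax: set 326 − p = 4p + 296 → p* = $6, q* = 320.
With the tax collected from suppliers, supply shifts: qs = 4(p − 6) + 296.
Solving gives q = 315.2 with buyers paying $10.8 and suppliers receiving $4.8 (the $6 wedge).

Buyers pay $10.8; suppliers receive $4.8; quantity = 315.2.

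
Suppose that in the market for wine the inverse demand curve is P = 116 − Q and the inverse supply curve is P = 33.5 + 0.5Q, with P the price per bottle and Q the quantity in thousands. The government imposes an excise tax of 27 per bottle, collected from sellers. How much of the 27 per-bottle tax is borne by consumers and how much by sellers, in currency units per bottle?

Consumers bear 18 per bottle; sellers bear 9 per bottle.

Rewrite in direct form: Qd = 116 − P and Qs = 2P − 67.
Without the tax, 116 − P = 2P − 67 gives 3P = 183, so P* = 61 and Q* = 55.
With the tax collected from sellers, supply shifts: Qs = 2(P − 27) − 67.
Solving gives Q = 37 with consumers paying 79 and sellers receiving 52 (the 27 wedge).
Burden on consumers: 18; on sellers: 9. (They sum to 27.)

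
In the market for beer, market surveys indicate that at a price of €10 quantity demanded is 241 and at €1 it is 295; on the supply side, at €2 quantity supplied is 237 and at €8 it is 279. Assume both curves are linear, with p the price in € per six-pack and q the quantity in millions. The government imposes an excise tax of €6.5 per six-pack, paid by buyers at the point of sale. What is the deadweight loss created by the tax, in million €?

Deadweight loss = €68.25 million.

Demand slope: (295 − 241)/(1 − 10) = -6, so qd = 301 − 6p.
Supply slope: (279 − 237)/(8 − 2) = 7, so qs = 7p + 223.
Before the tax: set 301 − 6p = 7p + 223 → p* = €6, q* = 265.
With the tax collected from buyers, demand (in seller-price terms) shifts: qd = 301 − 6(p + 6.5).
New equilibrium: buyers pay €9.5, producers receive €3, q = 244. (Wedge: pb − ps = 6.5.)
Quantity falls by |ΔQ| = |265 − 244| = 21.
DWL = ½ · t · |ΔQ| = ½ · 6.5 · 21 = €68.25.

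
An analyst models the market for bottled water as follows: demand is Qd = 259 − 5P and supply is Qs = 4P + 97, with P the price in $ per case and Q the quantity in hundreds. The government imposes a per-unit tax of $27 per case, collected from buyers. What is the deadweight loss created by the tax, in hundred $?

Deadweight loss = $810 hundred.

Without the tax, 259 − 5P = 4P + 97 gives 9P = 162, so P* = $18 and Q* = 169.
With the tax collected from buyers, demand (in seller-price terms) shifts: Qd = 259 − 5(P + 27).
New equilibrium: buyers pay $30, producers receive $3, Q = 109. (Wedge: Pb − Ps = 27.)
Quantity falls by |ΔQ| = |169 − 109| = 60.
DWL = ½ · t · |ΔQ| = ½ · 27 · 60 = $810.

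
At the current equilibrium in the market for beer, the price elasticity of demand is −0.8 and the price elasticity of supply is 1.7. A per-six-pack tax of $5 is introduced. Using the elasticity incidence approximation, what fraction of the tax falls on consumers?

Consumers' share ≈ 0.68.

Incidence ratio: consumers' share ≈ εs / (εs + |εd|) = 1.7 / (1.7 + 0.8) = 0.68.
Supply is the more elastic side, so consumers bear the larger share.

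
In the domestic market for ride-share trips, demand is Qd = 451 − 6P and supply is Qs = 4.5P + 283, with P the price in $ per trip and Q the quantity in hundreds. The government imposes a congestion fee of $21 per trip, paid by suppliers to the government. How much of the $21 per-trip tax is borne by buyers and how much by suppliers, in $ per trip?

Without the tax, 451 − 6P = 4.5P + 283 gives 10.5P = 168, so P* = $16 and Q* = 355.
With the tax collected from suppliers, supply shifts: Qs = 4.5(P − 21) + 283.
New equilibrium: buyers pay $25, suppliers receive $4, Q = 301. (Wedge: Pb − Ps = 21.)
Burden on buyers: $9; on suppliers: $12. (They sum to $21.)

Buyers bear $9 per trip; suppliers bear $12 per trip.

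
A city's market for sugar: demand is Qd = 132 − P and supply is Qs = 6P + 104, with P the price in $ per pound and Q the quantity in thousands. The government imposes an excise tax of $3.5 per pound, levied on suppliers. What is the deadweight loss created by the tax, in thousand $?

Before the tax: set 132 − P = 6P + 104 → P* = $4, Q* = 128.
With the tax collected from suppliers, supply shifts: Qs = 6(P − 3.5) + 104.
New equilibrium: buyers pay $7, suppliers receive $3.5, Q = 125. (Wedge: Pb − Ps = 3.5.)
Quantity falls by |ΔQ| = |128 − 125| = 3.
DWL = ½ · t · |ΔQ| = ½ · 3.5 · 3 = $5.25.

Deadweight loss = $5.25 thousand.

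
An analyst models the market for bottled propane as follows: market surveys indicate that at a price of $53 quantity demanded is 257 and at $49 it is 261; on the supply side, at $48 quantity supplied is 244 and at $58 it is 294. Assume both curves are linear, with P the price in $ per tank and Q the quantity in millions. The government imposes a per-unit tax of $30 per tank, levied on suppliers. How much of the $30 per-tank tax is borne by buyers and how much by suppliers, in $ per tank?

Demand slope: (261 − 257)/(49 − 53) = -1, so Qd = 310 − P.
Supply slope: (294 − 244)/(58 − 48) = 5, so Qs = 5P + 4.
Before the tax: set 310 − P = 5P + 4 → P* = $51, Q* = 259.
With the tax collected from suppliers, supply shifts: Qs = 5(P − 30) + 4.
New equilibrium: buyers pay $76, suppliers receive $46, Q = 234. (Wedge: Pb − Ps = 30.)
Burden on buyers: $25; on suppliers: $5. (They sum to $30.)
The less price-elastic side of the market bears the larger share of a per-unit tax.

Buyers bear $25 per tank; suppliers bear $5 per tank.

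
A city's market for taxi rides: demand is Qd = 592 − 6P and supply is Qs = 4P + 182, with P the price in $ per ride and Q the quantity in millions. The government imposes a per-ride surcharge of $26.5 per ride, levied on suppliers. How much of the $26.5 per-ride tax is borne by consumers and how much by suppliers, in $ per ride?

Without the tax, 592 − 6P = 4P + 182 gives 10P = 410, so P* = $41 and Q* = 346.
With the tax collected from suppliers, supply shifts: Qs = 4(P − 26.5) + 182.
New equilibrium: consumers pay $51.6, suppliers receive $25.1, Q = 282.4. (Wedge: Pb − Ps = 26.5.)
Burden on consumers: $10.6; on suppliers: $15.9. (They sum to $26.5.)
The less price-elastic side of the market bears the larger share of a per-unit tax.

Consumers bear $10.6 per ride; suppliers bear $15.9 per ride.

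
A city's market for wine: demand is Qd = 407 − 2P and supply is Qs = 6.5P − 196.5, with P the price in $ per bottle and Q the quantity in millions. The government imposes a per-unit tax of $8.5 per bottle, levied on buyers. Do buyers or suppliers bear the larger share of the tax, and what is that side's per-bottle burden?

Before the tax: set 407 − 2P = 6.5P − 196.5 → P* = $71, Q* = 265.
With the tax collected from buyers, demand (in seller-price terms) shifts: Qd = 407 − 2(P + 8.5).
New equilibrium: buyers pay $77.5, suppliers receive $69, Q = 252. (Wedge: Pb − Ps = 8.5.)
Per-bottle burden: buyers $6.5, suppliers $2.
Buyers take the larger share because demand is less price-elastic here (demand slope 2 vs supply slope 6.5).

Buyers bear the larger share: $6.5 per bottle.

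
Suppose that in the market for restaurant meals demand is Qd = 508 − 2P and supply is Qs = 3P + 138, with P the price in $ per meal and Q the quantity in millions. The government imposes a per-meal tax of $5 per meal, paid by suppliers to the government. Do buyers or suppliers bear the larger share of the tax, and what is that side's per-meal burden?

Buyers bear the larger share: $3 per meal.

Without the tax, 508 − 2P = 3P + 138 gives 5P = 370, so P* = $74 and Q* = 360.
With the tax collected from suppliers, supply shifts: Qs = 3(P − 5) + 138.
Solving gives Q = 354 with buyers paying $77 and suppliers receiving $72 (the $5 wedge).
Per-meal burden: buyers $3, suppliers $2.
Buyers take the larger share because demand is less price-elastic here (demand slope 2 vs supply slope 3).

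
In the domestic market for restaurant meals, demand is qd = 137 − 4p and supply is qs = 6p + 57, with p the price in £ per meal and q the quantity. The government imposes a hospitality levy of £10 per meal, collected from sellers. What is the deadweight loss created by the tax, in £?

Without the tax, 137 − 4p = 6p + 57 gives 10p = 80, so p* = £8 and q* = 105.
With the tax collected from sellers, supply shifts: qs = 6(p − 10) + 57.
Solving gives q = 81 with buyers paying £14 and sellers receiving £4 (the £10 wedge).
Quantity falls by |ΔQ| = |105 − 81| = 24.
DWL = ½ · t · |ΔQ| = ½ · 10 · 24 = £120.

Deadweight loss = £120.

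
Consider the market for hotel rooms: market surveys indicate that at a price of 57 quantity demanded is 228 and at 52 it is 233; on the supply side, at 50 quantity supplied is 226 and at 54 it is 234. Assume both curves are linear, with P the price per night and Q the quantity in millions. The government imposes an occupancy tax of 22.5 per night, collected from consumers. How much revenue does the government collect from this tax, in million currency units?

Demand slope: (233 − 228)/(52 − 57) = -1, so Qd = 285 − P.
Supply slope: (234 − 226)/(54 − 50) = 2, so Qs = 2P + 126.
Without the tax, 285 − P = 2P + 126 gives 3P = 159, so P* = 53 and Q* = 232.
With the tax collected from consumers, demand (in seller-price terms) shifts: Qd = 285 − (P + 22.5).
New equilibrium: consumers pay 68, sellers receive 45.5, Q = 217. (Wedge: Pb − Ps = 22.5.)
Revenue = t · Q = 22.5 · 217 = 4882.5.

Tax revenue = 4882.5 million.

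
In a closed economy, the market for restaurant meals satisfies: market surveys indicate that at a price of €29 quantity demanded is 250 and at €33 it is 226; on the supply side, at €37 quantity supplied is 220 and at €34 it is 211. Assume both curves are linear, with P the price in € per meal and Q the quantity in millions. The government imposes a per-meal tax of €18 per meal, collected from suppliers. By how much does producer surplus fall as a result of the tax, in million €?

Demand slope: (226 − 250)/(33 − 29) = -6, so Qd = 424 − 6P.
Supply slope: (211 − 220)/(34 − 37) = 3, so Qs = 3P + 109.
Without the tax, 424 − 6P = 3P + 109 gives 9P = 315, so P* = €35 and Q* = 214.
With the tax collected from suppliers, supply shifts: Qs = 3(P − 18) + 109.
New equilibrium: buyers pay €41, suppliers receive €23, Q = 178. (Wedge: Pb − Ps = 18.)
ΔPS is the trapezoid between Q = 178 and Q = 214 of height €12: ½ · (214 + 178) · 12 = €2352.

Producer surplus falls by €2352 million.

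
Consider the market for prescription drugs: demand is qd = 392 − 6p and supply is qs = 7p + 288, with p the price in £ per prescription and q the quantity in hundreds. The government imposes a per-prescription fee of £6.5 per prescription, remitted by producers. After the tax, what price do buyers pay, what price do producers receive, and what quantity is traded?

Before the tax: set 392 − 6p = 7p + 288 → p* = £8, q* = 344.
With the tax collected from producers, supply shifts: qs = 7(p − 6.5) + 288.
Solving gives q = 323 with buyers paying £11.5 and producers receiving £5 (the £6.5 wedge).
The less price-elastic side of the market bears the larger share of a per-unit tax.

Buyers pay £11.5; producers receive £5; quantity = 323.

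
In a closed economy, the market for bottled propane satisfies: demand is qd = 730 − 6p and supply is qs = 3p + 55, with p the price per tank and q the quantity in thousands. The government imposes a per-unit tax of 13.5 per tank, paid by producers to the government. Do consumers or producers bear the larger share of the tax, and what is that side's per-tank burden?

Producers bear the larger share: 9 per tank.

Without the tax, 730 − 6p = 3p + 55 gives 9p = 675, so p* = 75 and q* = 280.
With the tax collected from producers, supply shifts: qs = 3(p − 13.5) + 55.
Solving gives q = 253 with consumers paying 79.5 and producers receiving 66 (the 13.5 wedge).
Per-tank burden: consumers 4.5, producers 9.
Producers take the larger share because supply is less price-elastic here (demand slope 6 vs supply slope 3).
The less price-elastic side of the market bears the larger share of a per-unit tax.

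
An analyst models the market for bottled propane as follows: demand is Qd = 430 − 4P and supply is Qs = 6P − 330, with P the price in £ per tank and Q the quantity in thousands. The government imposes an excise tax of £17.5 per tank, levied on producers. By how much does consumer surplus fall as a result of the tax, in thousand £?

Before the tax: set 430 − 4P = 6P − 330 → P* = £76, Q* = 126.
With the tax collected from producers, supply shifts: Qs = 6(P − 17.5) − 330.
New equilibrium: buyers pay £86.5, producers receive £69, Q = 84. (Wedge: Pb − Ps = 17.5.)
ΔCS is the trapezoid between Q = 84 and Q = 126 of height £10.5: ½ · (126 + 84) · 10.5 = £1102.5.

Consumer surplus falls by £1102.5 thousand.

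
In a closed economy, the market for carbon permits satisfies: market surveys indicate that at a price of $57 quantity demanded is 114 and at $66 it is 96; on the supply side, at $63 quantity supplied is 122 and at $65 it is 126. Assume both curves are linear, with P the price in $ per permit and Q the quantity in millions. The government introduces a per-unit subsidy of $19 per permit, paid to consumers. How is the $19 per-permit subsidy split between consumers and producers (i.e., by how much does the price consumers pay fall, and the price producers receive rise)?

Consumers gain $9.5 per permit; producers gain $9.5 per permit.

Demand slope: (96 − 114)/(66 − 57) = -2, so Qd = 228 − 2P.
Supply slope: (126 − 122)/(65 − 63) = 2, so Qs = 2P − 4.
Before the subsidy: set 228 − 2P = 2P − 4 → P* = $58, Q* = 112.
With a per-unit subsidy paid to consumers, each effectively pays P − 19, so demand becomes Qd = 228 − 2(P − 19).
New equilibrium: consumers pay $48.5, producers receive $67.5, Q = 131. (Wedge: Pb − Ps = −19.)
Gain to consumers: $9.5; to producers: $9.5. (They sum to $19.)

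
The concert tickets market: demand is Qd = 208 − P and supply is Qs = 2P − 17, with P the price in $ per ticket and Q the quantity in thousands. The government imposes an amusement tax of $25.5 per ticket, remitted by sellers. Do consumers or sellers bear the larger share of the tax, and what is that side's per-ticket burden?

Consumers bear the larger share: $17 per ticket.

Without the tax, 208 − P = 2P − 17 gives 3P = 225, so P* = $75 and Q* = 133.
With the tax collected from sellers, supply shifts: Qs = 2(P − 25.5) − 17.
New equilibrium: consumers pay $92, sellers receive $66.5, Q = 116. (Wedge: Pb − Ps = 25.5.)
Per-ticket burden: consumers $17, sellers $8.5.
Consumers take the larger share because demand is less price-elastic here (demand slope 1 vs supply slope 2).
The less price-elastic side of the market bears the larger share of a per-unit tax.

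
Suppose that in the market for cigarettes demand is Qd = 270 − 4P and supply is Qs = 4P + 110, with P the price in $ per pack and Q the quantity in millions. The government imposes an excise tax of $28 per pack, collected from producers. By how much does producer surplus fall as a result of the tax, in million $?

Producer surplus falls by $2268 million.

Without the tax, 270 − 4P = 4P + 110 gives 8P = 160, so P* = $20 and Q* = 190.
With the tax collected from producers, supply shifts: Qs = 4(P − 28) + 110.
Solving gives Q = 134 with consumers paying $34 and producers receiving $6 (the $28 wedge).
ΔPS is the trapezoid between Q = 134 and Q = 190 of height $14: ½ · (190 + 134) · 14 = $2268.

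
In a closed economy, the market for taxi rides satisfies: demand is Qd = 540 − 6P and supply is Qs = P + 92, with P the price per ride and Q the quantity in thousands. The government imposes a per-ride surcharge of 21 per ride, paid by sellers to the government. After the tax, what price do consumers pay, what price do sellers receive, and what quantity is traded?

Consumers pay 67; sellers receive 46; quantity = 138.

Without the tax, 540 − 6P = P + 92 gives 7P = 448, so P* = 64 and Q* = 156.
With the tax collected from sellers, supply shifts: Qs = (P − 21) + 92.
Solving gives Q = 138 with consumers paying 67 and sellers receiving 46 (the 21 wedge).
The less price-elastic side of the market bears the larger share of a per-unit tax.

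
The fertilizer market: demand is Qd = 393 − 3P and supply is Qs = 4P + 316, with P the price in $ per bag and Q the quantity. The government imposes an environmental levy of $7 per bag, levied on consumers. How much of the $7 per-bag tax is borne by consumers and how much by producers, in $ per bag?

Consumers bear $4 per bag; producers bear $3 per bag.

Without the tax, 393 − 3P = 4P + 316 gives 7P = 77, so P* = $11 and Q* = 360.
With the tax collected from consumers, demand (in seller-price terms) shifts: Qd = 393 − 3(P + 7).
Solving gives Q = 348 with consumers paying $15 and producers receiving $8 (the $7 wedge).
Burden on consumers: $4; on producers: $3. (They sum to $7.)
The less price-elastic side of the market bears the larger share of a per-unit tax.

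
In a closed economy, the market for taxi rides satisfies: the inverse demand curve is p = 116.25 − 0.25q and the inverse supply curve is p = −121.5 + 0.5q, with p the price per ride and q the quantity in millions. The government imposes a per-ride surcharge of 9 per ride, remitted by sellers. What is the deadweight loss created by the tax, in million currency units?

Rewrite in direct form: qd = 465 − 4p and qs = 2p + 243.
Before the tax: set 465 − 4p = 2p + 243 → p* = 37, q* = 317.
With the tax collected from sellers, supply shifts: qs = 2(p − 9) + 243.
Solving gives q = 305 with consumers paying 40 and sellers receiving 31 (the 9 wedge).
Quantity falls by |ΔQ| = |317 − 305| = 12.
DWL = ½ · t · |ΔQ| = ½ · 9 · 12 = 54.

Deadweight loss = 54 million.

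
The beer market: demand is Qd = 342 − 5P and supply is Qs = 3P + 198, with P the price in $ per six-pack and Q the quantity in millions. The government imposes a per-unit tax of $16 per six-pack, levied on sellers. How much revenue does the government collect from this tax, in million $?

Tax revenue = $3552 million.

Before the tax: set 342 − 5P = 3P + 198 → P* = $18, Q* = 252.
With the tax collected from sellers, supply shifts: Qs = 3(P − 16) + 198.
New equilibrium: consumers pay $24, sellers receive $8, Q = 222. (Wedge: Pb − Ps = 16.)
Revenue = t · Q = 16 · 222 = $3552.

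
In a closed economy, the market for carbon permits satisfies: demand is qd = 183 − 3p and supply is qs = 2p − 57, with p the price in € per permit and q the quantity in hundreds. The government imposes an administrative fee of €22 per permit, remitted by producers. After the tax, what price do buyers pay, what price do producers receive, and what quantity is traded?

Buyers pay €56.8; producers receive €34.8; quantity = 12.6.

Before the tax: set 183 − 3p = 2p − 57 → p* = €48, q* = 39.
With the tax collected from producers, supply shifts: qs = 2(p − 22) − 57.
New equilibrium: buyers pay €56.8, producers receive €34.8, q = 12.6. (Wedge: pb − ps = 22.)
The less price-elastic side of the market bears the larger share of a per-unit tax.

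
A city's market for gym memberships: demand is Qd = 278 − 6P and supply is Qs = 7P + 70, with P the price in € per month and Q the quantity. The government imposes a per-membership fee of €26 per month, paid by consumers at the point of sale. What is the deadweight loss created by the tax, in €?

Deadweight loss = €1092.

Before the tax: set 278 − 6P = 7P + 70 → P* = €16, Q* = 182.
With the tax collected from consumers, demand (in seller-price terms) shifts: Qd = 278 − 6(P + 26).
New equilibrium: consumers pay €30, sellers receive €4, Q = 98. (Wedge: Pb − Ps = 26.)
Quantity falls by |ΔQ| = |182 − 98| = 84.
DWL = ½ · t · |ΔQ| = ½ · 26 · 84 = €1092.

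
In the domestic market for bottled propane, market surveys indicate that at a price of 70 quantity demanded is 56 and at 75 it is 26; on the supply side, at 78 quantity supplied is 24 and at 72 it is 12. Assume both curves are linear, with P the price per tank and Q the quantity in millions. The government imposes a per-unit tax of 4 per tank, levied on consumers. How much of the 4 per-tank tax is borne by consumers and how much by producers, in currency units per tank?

Demand slope: (26 − 56)/(75 − 70) = -6, so Qd = 476 − 6P.
Supply slope: (12 − 24)/(72 − 78) = 2, so Qs = 2P − 132.
Before the tax: set 476 − 6P = 2P − 132 → P* = 76, Q* = 20.
With the tax collected from consumers, demand (in seller-price terms) shifts: Qd = 476 − 6(P + 4).
Solving gives Q = 14 with consumers paying 77 and producers receiving 73 (the 4 wedge).
Burden on consumers: 1; on producers: 3. (They sum to 4.)
The less price-elastic side of the market bears the larger share of a per-unit tax.

Consumers bear 1 per tank; producers bear 3 per tank.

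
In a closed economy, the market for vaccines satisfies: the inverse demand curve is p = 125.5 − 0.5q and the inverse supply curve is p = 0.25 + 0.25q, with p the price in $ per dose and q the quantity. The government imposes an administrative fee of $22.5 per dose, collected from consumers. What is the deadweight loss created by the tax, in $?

Deadweight loss = $337.5.

Rewrite in direct form: qd = 251 − 2p and qs = 4p − 1.
Before the tax: set 251 − 2p = 4p − 1 → p* = $42, q* = 167.
With the tax collected from consumers, demand (in seller-price terms) shifts: qd = 251 − 2(p + 22.5).
Solving gives q = 137 with consumers paying $57 and suppliers receiving $34.5 (the $22.5 wedge).
Quantity falls by |ΔQ| = |167 − 137| = 30.
DWL = ½ · t · |ΔQ| = ½ · 22.5 · 30 = $337.5.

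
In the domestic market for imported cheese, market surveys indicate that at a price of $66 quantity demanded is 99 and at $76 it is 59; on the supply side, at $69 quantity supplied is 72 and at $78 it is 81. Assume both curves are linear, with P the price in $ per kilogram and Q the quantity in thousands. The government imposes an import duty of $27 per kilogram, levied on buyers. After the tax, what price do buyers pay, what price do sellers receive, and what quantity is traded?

Demand slope: (59 − 99)/(76 − 66) = -4, so Qd = 363 − 4P.
Supply slope: (81 − 72)/(78 − 69) = 1, so Qs = P + 3.
Without the tax, 363 − 4P = P + 3 gives 5P = 360, so P* = $72 and Q* = 75.
With the tax collected from buyers, demand (in seller-price terms) shifts: Qd = 363 − 4(P + 27).
New equilibrium: buyers pay $77.4, sellers receive $50.4, Q = 53.4. (Wedge: Pb − Ps = 27.)

Buyers pay $77.4; sellers receive $50.4; quantity = 53.4.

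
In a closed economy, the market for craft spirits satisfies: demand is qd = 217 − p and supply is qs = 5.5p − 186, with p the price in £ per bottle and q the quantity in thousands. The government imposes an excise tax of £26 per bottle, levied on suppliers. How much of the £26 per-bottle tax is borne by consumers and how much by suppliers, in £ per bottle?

Before the tax: set 217 − p = 5.5p − 186 → p* = £62, q* = 155.
With the tax collected from suppliers, supply shifts: qs = 5.5(p − 26) − 186.
Solving gives q = 133 with consumers paying £84 and suppliers receiving £58 (the £26 wedge).
Burden on consumers: £22; on suppliers: £4. (They sum to £26.)
The less price-elastic side of the market bears the larger share of a per-unit tax.

Consumers bear £22 per bottle; suppliers bear £4 per bottle.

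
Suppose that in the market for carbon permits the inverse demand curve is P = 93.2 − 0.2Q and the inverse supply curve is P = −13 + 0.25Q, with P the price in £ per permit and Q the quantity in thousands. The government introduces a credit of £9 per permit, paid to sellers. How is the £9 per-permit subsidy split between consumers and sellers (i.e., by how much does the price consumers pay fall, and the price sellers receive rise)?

Consumers gain £4 per permit; sellers gain £5 per permit.

Inverting to Q(P) form: Qd = 466 − 5P; Qs = 4P + 52.
Without the subsidy, 466 − 5P = 4P + 52 gives 9P = 414, so P* = £46 and Q* = 236.
With a per-unit subsidy paid to sellers, each receives P + 9 per unit sold, so supply becomes Qs = 4(P + 9) + 52.
Solving gives Q = 256 with consumers paying £42 and sellers receiving £51 (the £9 wedge).
Gain to consumers: £4; to sellers: £5. (They sum to £9.)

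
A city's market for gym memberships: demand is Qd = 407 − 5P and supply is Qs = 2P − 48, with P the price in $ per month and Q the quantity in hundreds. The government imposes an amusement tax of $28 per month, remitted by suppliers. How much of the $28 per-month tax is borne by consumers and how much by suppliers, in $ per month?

Before the tax: set 407 − 5P = 2P − 48 → P* = $65, Q* = 82.
With the tax collected from suppliers, supply shifts: Qs = 2(P − 28) − 48.
New equilibrium: consumers pay $73, suppliers receive $45, Q = 42. (Wedge: Pb − Ps = 28.)
Burden on consumers: $8; on suppliers: $20. (They sum to $28.)
The less price-elastic side of the market bears the larger share of a per-unit tax.

Consumers bear $8 per month; suppliers bear $20 per month.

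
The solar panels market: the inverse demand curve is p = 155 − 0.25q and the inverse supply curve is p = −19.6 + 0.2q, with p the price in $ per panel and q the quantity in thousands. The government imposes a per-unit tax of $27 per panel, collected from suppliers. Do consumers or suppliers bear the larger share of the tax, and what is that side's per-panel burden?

Rewrite in direct form: qd = 620 − 4p and qs = 5p + 98.
Without the tax, 620 − 4p = 5p + 98 gives 9p = 522, so p* = $58 and q* = 388.
With the tax collected from suppliers, supply shifts: qs = 5(p − 27) + 98.
Solving gives q = 328 with consumers paying $73 and suppliers receiving $46 (the $27 wedge).
Per-panel burden: consumers $15, suppliers $12.
Consumers take the larger share because demand is less price-elastic here (demand slope 4 vs supply slope 5).
The less price-elastic side of the market bears the larger share of a per-unit tax.

Consumers bear the larger share: $15 per panel.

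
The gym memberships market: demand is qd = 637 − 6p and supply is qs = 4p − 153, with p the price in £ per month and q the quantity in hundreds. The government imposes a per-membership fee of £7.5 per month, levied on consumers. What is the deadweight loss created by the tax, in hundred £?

Deadweight loss = £67.5 hundred.

Before the tax: set 637 − 6p = 4p − 153 → p* = £79, q* = 163.
With the tax collected from consumers, demand (in seller-price terms) shifts: qd = 637 − 6(p + 7.5).
New equilibrium: consumers pay £82, sellers receive £74.5, q = 145. (Wedge: pb − ps = 7.5.)
Quantity falls by |ΔQ| = |163 − 145| = 18.
DWL = ½ · t · |ΔQ| = ½ · 7.5 · 18 = £67.5.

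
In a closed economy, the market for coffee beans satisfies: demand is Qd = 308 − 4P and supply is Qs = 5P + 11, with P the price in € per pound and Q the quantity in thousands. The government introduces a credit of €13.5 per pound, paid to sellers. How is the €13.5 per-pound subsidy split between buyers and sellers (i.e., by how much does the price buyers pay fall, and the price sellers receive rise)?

Buyers gain €7.5 per pound; sellers gain €6 per pound.

Without the subsidy, 308 − 4P = 5P + 11 gives 9P = 297, so P* = €33 and Q* = 176.
With a per-unit subsidy paid to sellers, each receives P + 13.5 per unit sold, so supply becomes Qs = 5(P + 13.5) + 11.
New equilibrium: buyers pay €25.5, sellers receive €39, Q = 206. (Wedge: Pb − Ps = −13.5.)
Gain to buyers: €7.5; to sellers: €6. (They sum to €13.5.)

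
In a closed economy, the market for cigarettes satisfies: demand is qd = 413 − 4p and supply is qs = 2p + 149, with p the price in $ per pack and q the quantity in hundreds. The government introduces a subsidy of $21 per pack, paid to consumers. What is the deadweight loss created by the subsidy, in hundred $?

Without the subsidy, 413 − 4p = 2p + 149 gives 6p = 264, so p* = $44 and q* = 237.
With a per-unit subsidy paid to consumers, each effectively pays p − 21, so demand becomes qd = 413 − 4(p − 21).
New equilibrium: consumers pay $37, suppliers receive $58, q = 265. (Wedge: pb − ps = −21.)
Quantity rises by |ΔQ| = |237 − 265| = 28.
DWL = ½ · t · |ΔQ| = ½ · 21 · 28 = $294.

Deadweight loss = $294 hundred.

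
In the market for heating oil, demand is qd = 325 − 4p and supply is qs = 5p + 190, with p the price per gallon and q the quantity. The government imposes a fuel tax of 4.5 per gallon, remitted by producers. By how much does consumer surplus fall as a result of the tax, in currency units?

Without the tax, 325 − 4p = 5p + 190 gives 9p = 135, so p* = 15 and q* = 265.
With the tax collected from producers, supply shifts: qs = 5(p − 4.5) + 190.
Solving gives q = 255 with buyers paying 17.5 and producers receiving 13 (the 4.5 wedge).
ΔCS is the trapezoid between Q = 255 and Q = 265 of height 2.5: ½ · (265 + 255) · 2.5 = 650.

Consumer surplus falls by 650.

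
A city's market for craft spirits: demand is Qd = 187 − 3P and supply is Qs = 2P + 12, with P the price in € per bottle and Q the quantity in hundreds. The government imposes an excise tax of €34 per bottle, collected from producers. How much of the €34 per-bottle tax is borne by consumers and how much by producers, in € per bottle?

Without the tax, 187 − 3P = 2P + 12 gives 5P = 175, so P* = €35 and Q* = 82.
With the tax collected from producers, supply shifts: Qs = 2(P − 34) + 12.
New equilibrium: consumers pay €48.6, producers receive €14.6, Q = 41.2. (Wedge: Pb − Ps = 34.)
Burden on consumers: €13.6; on producers: €20.4. (They sum to €34.)
The less price-elastic side of the market bears the larger share of a per-unit tax.

Consumers bear €13.6 per bottle; producers bear €20.4 per bottle.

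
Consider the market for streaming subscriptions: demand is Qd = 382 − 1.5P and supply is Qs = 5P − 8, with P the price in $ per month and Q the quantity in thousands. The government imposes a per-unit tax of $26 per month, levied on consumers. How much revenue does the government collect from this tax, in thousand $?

Without the tax, 382 − 1.5P = 5P − 8 gives 6.5P = 390, so P* = $60 and Q* = 292.
With the tax collected from consumers, demand (in seller-price terms) shifts: Qd = 382 − 1.5(P + 26).
Solving gives Q = 262 with consumers paying $80 and producers receiving $54 (the $26 wedge).
Revenue = t · Q = 26 · 262 = $6812.

Tax revenue = $6812 thousand.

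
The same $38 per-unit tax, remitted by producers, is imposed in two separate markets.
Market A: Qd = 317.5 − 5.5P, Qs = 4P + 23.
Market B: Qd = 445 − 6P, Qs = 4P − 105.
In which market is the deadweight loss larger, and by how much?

Market B, by $60.8.

Market A: pre-tax P* = $31, Q* = 147; post-tax Q = 59; deadweight loss = $1672.
Market B: pre-tax P* = $55, Q* = 115; post-tax Q = 23.8; deadweight loss = $1732.8.
Difference: $1672 vs $1732.8 → market B is larger by $60.8.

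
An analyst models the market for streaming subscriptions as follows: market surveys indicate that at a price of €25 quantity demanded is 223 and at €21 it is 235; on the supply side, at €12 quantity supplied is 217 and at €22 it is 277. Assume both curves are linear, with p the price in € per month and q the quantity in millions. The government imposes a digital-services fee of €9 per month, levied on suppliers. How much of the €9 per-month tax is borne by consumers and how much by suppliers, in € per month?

Consumers bear €6 per month; suppliers bear €3 per month.

Demand slope: (235 − 223)/(21 − 25) = -3, so qd = 298 − 3p.
Supply slope: (277 − 217)/(22 − 12) = 6, so qs = 6p + 145.
Before the tax: set 298 − 3p = 6p + 145 → p* = €17, q* = 247.
With the tax collected from suppliers, supply shifts: qs = 6(p − 9) + 145.
New equilibrium: consumers pay €23, suppliers receive €14, q = 229. (Wedge: pb − ps = 9.)
Burden on consumers: €6; on suppliers: €3. (They sum to €9.)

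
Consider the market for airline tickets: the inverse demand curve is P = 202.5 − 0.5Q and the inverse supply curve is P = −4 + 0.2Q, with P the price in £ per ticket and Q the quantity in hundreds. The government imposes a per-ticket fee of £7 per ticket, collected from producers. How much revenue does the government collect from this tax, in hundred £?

Tax revenue = £1995 hundred.

Inverting to Q(P) form: Qd = 405 − 2P; Qs = 5P + 20.
Without the tax, 405 − 2P = 5P + 20 gives 7P = 385, so P* = £55 and Q* = 295.
With the tax collected from producers, supply shifts: Qs = 5(P − 7) + 20.
New equilibrium: buyers pay £60, producers receive £53, Q = 285. (Wedge: Pb − Ps = 7.)
Revenue = t · Q = 7 · 285 = £1995.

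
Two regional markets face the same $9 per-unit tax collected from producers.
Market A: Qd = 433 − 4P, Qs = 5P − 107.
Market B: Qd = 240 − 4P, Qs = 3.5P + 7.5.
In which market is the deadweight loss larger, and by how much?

Market A, by $14.4.

Market A: pre-tax P* = $60, Q* = 193; post-tax Q = 173; deadweight loss = $90.
Market B: pre-tax P* = $31, Q* = 116; post-tax Q = 99.2; deadweight loss = $75.6.
Difference: $90 vs $75.6 → market A is larger by $14.4.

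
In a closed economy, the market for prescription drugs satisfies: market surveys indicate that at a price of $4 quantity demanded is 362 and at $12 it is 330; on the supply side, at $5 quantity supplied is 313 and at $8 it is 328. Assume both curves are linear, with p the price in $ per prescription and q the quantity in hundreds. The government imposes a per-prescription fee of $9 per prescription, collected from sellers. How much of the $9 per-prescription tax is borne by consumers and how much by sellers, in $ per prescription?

Demand slope: (330 − 362)/(12 − 4) = -4, so qd = 378 − 4p.
Supply slope: (328 − 313)/(8 − 5) = 5, so qs = 5p + 288.
Before the tax: set 378 − 4p = 5p + 288 → p* = $10, q* = 338.
With the tax collected from sellers, supply shifts: qs = 5(p − 9) + 288.
New equilibrium: consumers pay $15, sellers receive $6, q = 318. (Wedge: pb − ps = 9.)
Burden on consumers: $5; on sellers: $4. (They sum to $9.)
The less price-elastic side of the market bears the larger share of a per-unit tax.

Consumers bear $5 per prescription; sellers bear $4 per prescription.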